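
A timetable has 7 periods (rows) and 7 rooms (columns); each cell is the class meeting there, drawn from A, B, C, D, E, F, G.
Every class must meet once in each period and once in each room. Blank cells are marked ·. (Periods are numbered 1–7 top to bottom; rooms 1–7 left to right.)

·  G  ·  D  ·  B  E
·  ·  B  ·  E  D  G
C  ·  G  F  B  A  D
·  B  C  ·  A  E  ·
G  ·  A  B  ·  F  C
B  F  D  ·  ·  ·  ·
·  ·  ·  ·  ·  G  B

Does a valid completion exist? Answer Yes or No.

Period 1, room 3: period 1 has {B, D, E, G} and room 3 has {A, B, C, D, G}, so it must be F.
Period 1, room 1: period 1 has {B, D, E, F, G} and room 1 has {B, C, G}, so it must be A.
Period 1, room 5: period 1 has {A, B, D, E, F, G} and room 5 has {A, B, E}, so it must be C.
Period 2, room 1: period 2 has {B, D, E, G} and room 1 has {A, B, C, G}, so it must be F.
Period 3, room 2: period 3 has {A, B, C, D, F, G} and room 2 has {B, F, G}, so it must be E.
Period 4, room 1: period 4 has {A, B, C, E} and room 1 has {A, B, C, F, G}, so it must be D.
Period 4, room 4: period 4 has {A, B, C, D, E} and room 4 has {B, D, F}, so it must be G.
Period 4, room 7: period 4 has {A, B, C, D, E, G} and room 7 has {B, C, D, E, G}, so it must be F.
Period 5, room 2: period 5 has {A, B, C, F, G} and room 2 has {B, E, F, G}, so it must be D.
Now period 5, room 5: period 5 together with room 5 already contain {A, B, C, D, E, F, G} — every symbol — so nothing can go there. The grid has no valid completion.

No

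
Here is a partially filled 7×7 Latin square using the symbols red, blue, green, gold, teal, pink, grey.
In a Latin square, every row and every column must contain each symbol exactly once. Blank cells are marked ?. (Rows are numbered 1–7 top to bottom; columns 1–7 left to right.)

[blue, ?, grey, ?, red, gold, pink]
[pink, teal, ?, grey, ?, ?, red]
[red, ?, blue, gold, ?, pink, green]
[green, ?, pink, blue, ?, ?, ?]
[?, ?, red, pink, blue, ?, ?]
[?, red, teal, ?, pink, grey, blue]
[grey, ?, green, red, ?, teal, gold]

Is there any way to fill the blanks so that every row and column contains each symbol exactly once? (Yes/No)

Row 7, column 5: row 7 together with column 5 already contain {red, blue, green, gold, teal, pink, grey} — every symbol — so nothing can go there. The grid has no valid completion.

No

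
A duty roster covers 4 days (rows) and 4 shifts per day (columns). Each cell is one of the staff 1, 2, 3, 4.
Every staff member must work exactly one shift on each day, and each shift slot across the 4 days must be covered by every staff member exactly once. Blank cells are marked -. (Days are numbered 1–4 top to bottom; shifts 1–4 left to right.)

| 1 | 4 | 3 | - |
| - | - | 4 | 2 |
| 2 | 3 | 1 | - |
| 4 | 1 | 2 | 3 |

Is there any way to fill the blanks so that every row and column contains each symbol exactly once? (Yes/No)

Day 1, shift 4: day 1 together with shift 4 already contain {1, 2, 3, 4} — every symbol — so nothing can go there. The grid has no valid completion.

No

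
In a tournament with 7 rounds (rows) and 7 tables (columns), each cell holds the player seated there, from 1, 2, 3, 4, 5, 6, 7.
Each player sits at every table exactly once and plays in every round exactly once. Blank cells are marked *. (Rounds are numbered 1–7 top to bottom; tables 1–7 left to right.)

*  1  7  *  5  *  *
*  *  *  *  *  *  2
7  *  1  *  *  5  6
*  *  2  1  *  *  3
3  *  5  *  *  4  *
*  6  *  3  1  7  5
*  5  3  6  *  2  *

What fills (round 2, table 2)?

Round 1, table 7: round 1 has {1, 5, 7} and table 7 has {2, 3, 5, 6}, leaving only 4.
Round 1, table 4: round 1 has {1, 4, 5, 7} and table 4 has {1, 3, 6}, leaving only 2.
Round 1, table 1: round 1 has {1, 2, 4, 5, 7} and table 1 has {3, 7}, leaving only 6.
Round 1, table 6: round 1 has {1, 2, 4, 5, 6, 7} and table 6 has {2, 4, 5, 7}, leaving only 3.
Round 3, table 4: round 3 has {1, 5, 6, 7} and table 4 has {1, 2, 3, 6}, leaving only 4.
Round 4, table 6: round 4 has {1, 2, 3} and table 6 has {2, 3, 4, 5, 7}, leaving only 6.
Round 2, table 6: round 2 has {2} and table 6 has {2, 3, 4, 5, 6, 7}, leaving only 1.
Round 5, table 4: round 5 has {3, 4, 5} and table 4 has {1, 2, 3, 4, 6}, leaving only 7.
Round 2, table 4: round 2 has {1, 2} and table 4 has {1, 2, 3, 4, 6, 7}, leaving only 5.
Round 2, table 1: round 2 has {1, 2, 5} and table 1 has {3, 6, 7}, leaving only 4.
Round 2, table 3: round 2 has {1, 2, 4, 5} and table 3 has {1, 2, 3, 5, 7}, leaving only 6.
Round 4, table 1: round 4 has {1, 2, 3, 6} and table 1 has {3, 4, 6, 7}, leaving only 5.
Round 5, table 2: round 5 has {3, 4, 5, 7} and table 2 has {1, 5, 6}, leaving only 2.
Round 3, table 2: round 3 has {1, 4, 5, 6, 7} and table 2 has {1, 2, 5, 6}, leaving only 3.
Round 2 already has {1, 2, 4, 5, 6} and table 2 already has {1, 2, 3, 5, 6}, so round 2, table 2 must be 7.

7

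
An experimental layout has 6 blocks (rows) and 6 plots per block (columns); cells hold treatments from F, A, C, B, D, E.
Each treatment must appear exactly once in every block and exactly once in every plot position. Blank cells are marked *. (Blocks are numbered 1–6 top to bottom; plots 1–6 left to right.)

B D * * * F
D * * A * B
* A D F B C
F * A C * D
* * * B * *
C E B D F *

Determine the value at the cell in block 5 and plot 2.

C

Block 1, plot 4: block 1 has {F, B, D} and plot 4 has {F, A, C, B, D}, leaving only E.
Block 1, plot 3: block 1 has {F, B, D, E} and plot 3 has {A, B, D}, leaving only C.
Block 1, plot 5: block 1 has {F, C, B, D, E} and plot 5 has {F, B}, leaving only A.
Block 3, plot 1: block 3 has {F, A, C, B, D} and plot 1 has {F, C, B, D}, leaving only E.
Block 4, plot 2: block 4 has {F, A, C, D} and plot 2 has {A, D, E}, leaving only B.
Block 4, plot 5: block 4 has {F, A, C, B, D} and plot 5 has {F, A, B}, leaving only E.
Block 2, plot 5: block 2 has {A, B, D} and plot 5 has {F, A, B, E}, leaving only C.
Block 2, plot 2: block 2 has {A, C, B, D} and plot 2 has {A, B, D, E}, leaving only F.
Block 5 already has {B} and plot 2 already has {F, A, B, D, E}, so block 5, plot 2 must be C.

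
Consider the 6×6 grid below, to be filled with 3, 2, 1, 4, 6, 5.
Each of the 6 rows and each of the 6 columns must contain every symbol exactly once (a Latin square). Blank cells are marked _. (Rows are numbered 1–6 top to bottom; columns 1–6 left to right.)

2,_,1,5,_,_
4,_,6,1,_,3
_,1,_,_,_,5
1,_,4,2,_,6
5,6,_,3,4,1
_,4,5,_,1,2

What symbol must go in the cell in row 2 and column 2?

2

Row 1, column 2: row 1 has {2, 1, 5} and column 2 has {1, 4, 6}, leaving only 3.
Row 1, column 5: row 1 has {3, 2, 1, 5} and column 5 has {1, 4}, leaving only 6.
Row 1, column 6: row 1 has {3, 2, 1, 6, 5} and column 6 has {3, 2, 1, 6, 5}, leaving only 4.
Row 4, column 2: row 4 has {2, 1, 4, 6} and column 2 has {3, 1, 4, 6}, leaving only 5.
Row 2 already has {3, 1, 4, 6} and column 2 already has {3, 1, 4, 6, 5}, so row 2, column 2 must be 2.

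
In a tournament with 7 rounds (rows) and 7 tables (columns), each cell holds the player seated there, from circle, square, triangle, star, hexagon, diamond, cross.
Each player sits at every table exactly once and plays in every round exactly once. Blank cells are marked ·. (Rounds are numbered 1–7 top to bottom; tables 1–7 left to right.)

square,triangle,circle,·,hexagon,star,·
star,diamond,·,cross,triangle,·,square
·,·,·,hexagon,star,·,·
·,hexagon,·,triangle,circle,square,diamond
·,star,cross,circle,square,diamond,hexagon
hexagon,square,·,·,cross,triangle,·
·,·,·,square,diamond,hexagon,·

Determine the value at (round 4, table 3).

star

Round 4 already has {circle, square, triangle, hexagon, diamond} and table 3 already has {circle, cross}, so round 4, table 3 must be star.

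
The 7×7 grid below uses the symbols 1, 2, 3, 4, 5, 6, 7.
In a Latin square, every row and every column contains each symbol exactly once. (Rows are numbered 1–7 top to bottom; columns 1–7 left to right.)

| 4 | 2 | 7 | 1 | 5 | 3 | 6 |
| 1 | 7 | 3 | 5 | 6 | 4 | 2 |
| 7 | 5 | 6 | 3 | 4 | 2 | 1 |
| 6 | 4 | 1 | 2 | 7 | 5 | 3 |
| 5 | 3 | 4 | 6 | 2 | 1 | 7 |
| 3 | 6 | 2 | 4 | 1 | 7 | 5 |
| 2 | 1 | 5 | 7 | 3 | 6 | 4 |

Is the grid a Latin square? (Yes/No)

Yes

Each row is a permutation of the 7 symbols, and so is each column.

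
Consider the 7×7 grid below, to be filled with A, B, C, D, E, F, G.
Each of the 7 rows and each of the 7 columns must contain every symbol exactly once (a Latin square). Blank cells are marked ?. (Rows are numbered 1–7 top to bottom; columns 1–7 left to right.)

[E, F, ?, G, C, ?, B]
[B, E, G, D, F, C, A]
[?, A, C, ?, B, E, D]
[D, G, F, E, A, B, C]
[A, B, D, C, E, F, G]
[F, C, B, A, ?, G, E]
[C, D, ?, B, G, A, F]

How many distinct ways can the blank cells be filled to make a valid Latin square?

Row 1, column 3: eliminating its row and column leaves {A}.
Row 1, column 6: eliminating its row and column leaves {D}.
Row 3, column 1: eliminating its row and column leaves {G}.
Row 3, column 4: eliminating its row and column leaves {F}.
Row 6, column 5: eliminating its row and column leaves {D}.
Row 7, column 3: eliminating its row and column leaves {E}.
Only one assignment across all blanks avoids any row or column repeat, giving 1 completion.

1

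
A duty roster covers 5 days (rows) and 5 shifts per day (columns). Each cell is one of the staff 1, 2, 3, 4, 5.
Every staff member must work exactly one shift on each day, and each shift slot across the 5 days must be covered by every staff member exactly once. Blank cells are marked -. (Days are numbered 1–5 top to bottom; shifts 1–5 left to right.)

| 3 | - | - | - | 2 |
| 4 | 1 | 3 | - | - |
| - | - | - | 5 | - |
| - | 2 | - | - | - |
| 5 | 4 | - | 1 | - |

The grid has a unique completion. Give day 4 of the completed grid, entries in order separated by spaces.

1 2 5 3 4

Day 4, shift 1: day 4 has {2} and shift 1 has {3, 4, 5}, leaving only 1.
Day 1, shift 2: day 1 has {2, 3} and shift 2 has {1, 2, 4}, leaving only 5.
Day 1, shift 4: day 1 has {2, 3, 5} and shift 4 has {1, 5}, leaving only 4.
Day 4, shift 4: day 4 has {1, 2} and shift 4 has {1, 4, 5}, leaving only 3.
Day 1, shift 3: day 1 has {2, 3, 4, 5} and shift 3 has {3}, leaving only 1.
Day 2, shift 4: day 2 has {1, 3, 4} and shift 4 has {1, 3, 4, 5}, leaving only 2.
Day 2, shift 5: day 2 has {1, 2, 3, 4} and shift 5 has {2}, leaving only 5.
Day 4, shift 5: day 4 has {1, 2, 3} and shift 5 has {2, 5}, leaving only 4.
Day 4, shift 3: day 4 has {1, 2, 3, 4} and shift 3 has {1, 3}, leaving only 5.
So day 4 reads: 1 2 5 3 4.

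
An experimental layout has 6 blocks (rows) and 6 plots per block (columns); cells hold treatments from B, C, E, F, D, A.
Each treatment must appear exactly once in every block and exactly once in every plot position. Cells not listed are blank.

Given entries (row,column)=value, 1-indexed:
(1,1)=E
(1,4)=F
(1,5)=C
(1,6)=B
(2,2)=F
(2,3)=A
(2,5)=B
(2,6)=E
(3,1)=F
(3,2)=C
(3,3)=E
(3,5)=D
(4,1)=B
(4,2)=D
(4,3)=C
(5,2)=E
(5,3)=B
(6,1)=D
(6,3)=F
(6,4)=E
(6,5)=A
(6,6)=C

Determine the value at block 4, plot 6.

F

Block 1, plot 2: block 1 has {B, C, E, F} and plot 2 has {C, E, F, D}, leaving only A.
Block 1, plot 3: block 1 has {B, C, E, F, A} and plot 3 has {B, C, E, F, A}, leaving only D.
Block 2, plot 1: block 2 has {B, E, F, A} and plot 1 has {B, E, F, D}, leaving only C.
Block 2, plot 4: block 2 has {B, C, E, F, A} and plot 4 has {E, F}, leaving only D.
Block 3, plot 6: block 3 has {C, E, F, D} and plot 6 has {B, C, E}, leaving only A.
Block 4 already has {B, C, D} and plot 6 already has {B, C, E, A}, so block 4, plot 6 must be F.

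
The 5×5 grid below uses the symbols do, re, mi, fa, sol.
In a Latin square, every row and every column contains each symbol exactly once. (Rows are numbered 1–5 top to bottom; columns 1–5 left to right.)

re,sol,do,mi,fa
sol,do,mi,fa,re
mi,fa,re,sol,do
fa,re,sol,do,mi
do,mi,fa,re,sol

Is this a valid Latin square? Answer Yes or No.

Each row is a permutation of the 5 symbols, and so is each column.

Yes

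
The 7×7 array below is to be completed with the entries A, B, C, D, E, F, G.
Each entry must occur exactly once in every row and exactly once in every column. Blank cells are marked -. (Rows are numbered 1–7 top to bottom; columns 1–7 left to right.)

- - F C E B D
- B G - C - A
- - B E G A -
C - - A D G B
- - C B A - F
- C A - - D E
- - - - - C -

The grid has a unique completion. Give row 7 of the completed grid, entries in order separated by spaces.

Row 7, column 7: row 7 has {C} and column 7 has {A, B, D, E, F}, leaving only G.
Row 3, column 7: row 3 has {A, B, E, G} and column 7 has {A, B, D, E, F, G}, leaving only C.
Row 4, column 3: row 4 has {A, B, C, D, G} and column 3 has {A, B, C, F, G}, leaving only E.
Row 7, column 3: row 7 has {C, G} and column 3 has {A, B, C, E, F, G}, leaving only D.
Row 7, column 4: row 7 has {C, D, G} and column 4 has {A, B, C, E}, leaving only F.
Row 7, column 5: row 7 has {C, D, F, G} and column 5 has {A, C, D, E, G}, leaving only B.
Row 2, column 4: row 2 has {A, B, C, G} and column 4 has {A, B, C, E, F}, leaving only D.
Row 4, column 2: row 4 has {A, B, C, D, E, G} and column 2 has {B, C}, leaving only F.
Row 3, column 2: row 3 has {A, B, C, E, G} and column 2 has {B, C, F}, leaving only D.
Row 3, column 1: row 3 has {A, B, C, D, E, G} and column 1 has {C}, leaving only F.
Row 2, column 1: row 2 has {A, B, C, D, G} and column 1 has {C, F}, leaving only E.
Row 7, column 1: row 7 has {B, C, D, F, G} and column 1 has {C, E, F}, leaving only A.
Row 7, column 2: row 7 has {A, B, C, D, F, G} and column 2 has {B, C, D, F}, leaving only E.
So row 7 reads: A E D F B C G.

A E D F B C G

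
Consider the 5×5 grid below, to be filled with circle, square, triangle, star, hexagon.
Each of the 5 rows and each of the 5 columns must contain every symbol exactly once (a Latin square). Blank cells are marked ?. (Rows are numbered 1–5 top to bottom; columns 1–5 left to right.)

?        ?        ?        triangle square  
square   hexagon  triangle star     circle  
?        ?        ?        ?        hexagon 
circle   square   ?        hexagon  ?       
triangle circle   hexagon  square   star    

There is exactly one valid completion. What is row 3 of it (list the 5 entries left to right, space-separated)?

Row 3, column 1: row 3 has {hexagon} and column 1 has {circle, square, triangle}, leaving only star.
Row 3, column 2: row 3 has {star, hexagon} and column 2 has {circle, square, hexagon}, leaving only triangle.
Row 3, column 4: row 3 has {triangle, star, hexagon} and column 4 has {square, triangle, star, hexagon}, leaving only circle.
Row 3, column 3: row 3 has {circle, triangle, star, hexagon} and column 3 has {triangle, hexagon}, leaving only square.
So row 3 reads: star triangle square circle hexagon.

star triangle square circle hexagon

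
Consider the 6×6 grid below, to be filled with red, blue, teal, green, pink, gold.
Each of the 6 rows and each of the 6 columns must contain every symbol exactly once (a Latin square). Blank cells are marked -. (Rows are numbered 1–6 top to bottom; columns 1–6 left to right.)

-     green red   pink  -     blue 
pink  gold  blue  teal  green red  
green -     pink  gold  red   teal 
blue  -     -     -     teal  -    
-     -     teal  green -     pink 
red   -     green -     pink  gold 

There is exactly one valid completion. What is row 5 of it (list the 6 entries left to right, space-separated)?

Row 5, column 1: row 5 has {teal, green, pink} and column 1 has {red, blue, green, pink}, leaving only gold.
Row 5, column 5: row 5 has {teal, green, pink, gold} and column 5 has {red, teal, green, pink}, leaving only blue.
Row 5, column 2: row 5 has {blue, teal, green, pink, gold} and column 2 has {green, gold}, leaving only red.
So row 5 reads: gold red teal green blue pink.

gold red teal green blue pink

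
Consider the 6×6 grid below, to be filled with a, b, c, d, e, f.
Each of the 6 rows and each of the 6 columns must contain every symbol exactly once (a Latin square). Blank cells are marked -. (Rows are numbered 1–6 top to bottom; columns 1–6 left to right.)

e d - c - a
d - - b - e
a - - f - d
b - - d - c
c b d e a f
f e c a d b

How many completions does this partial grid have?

Row 1, column 3: eliminating its row and column leaves {b, f}.
Row 1, column 5: eliminating its row and column leaves {b, f}.
Row 2, column 2: eliminating its row and column leaves {a, c, f}.
Row 2, column 3: eliminating its row and column leaves {a, f}.
Row 2, column 5: eliminating its row and column leaves {c, f}.
Row 3, column 2: eliminating its row and column leaves {c}.
Row 3, column 3: eliminating its row and column leaves {b, e}.
Row 3, column 5: eliminating its row and column leaves {b, c, e}.
Row 4, column 2: eliminating its row and column leaves {a, f}.
Row 4, column 3: eliminating its row and column leaves {a, e, f}.
Row 4, column 5: eliminating its row and column leaves {e, f}.
Enumerating the assignments across these blanks that avoid any row or column repeat gives 3 completions.

3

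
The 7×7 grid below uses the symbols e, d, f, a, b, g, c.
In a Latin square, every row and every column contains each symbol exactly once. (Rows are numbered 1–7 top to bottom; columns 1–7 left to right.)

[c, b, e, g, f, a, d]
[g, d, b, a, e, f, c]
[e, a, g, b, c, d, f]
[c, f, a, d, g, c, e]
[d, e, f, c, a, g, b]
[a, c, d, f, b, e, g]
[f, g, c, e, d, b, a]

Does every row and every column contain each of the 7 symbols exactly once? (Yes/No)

Row 4 contains c twice (at columns 1 and 6), so it is not a permutation.

No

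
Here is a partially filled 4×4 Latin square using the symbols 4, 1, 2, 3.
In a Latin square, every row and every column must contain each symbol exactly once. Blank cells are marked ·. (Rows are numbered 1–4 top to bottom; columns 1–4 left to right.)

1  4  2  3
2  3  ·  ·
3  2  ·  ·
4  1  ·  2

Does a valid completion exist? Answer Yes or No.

No row or column among the givens repeats a symbol, and propagating forced cells runs into no contradiction.
One valid completion exists (for instance, 1 4 2 3 / 2 3 1 4 / 3 2 4 1 / 4 1 3 2).

Yes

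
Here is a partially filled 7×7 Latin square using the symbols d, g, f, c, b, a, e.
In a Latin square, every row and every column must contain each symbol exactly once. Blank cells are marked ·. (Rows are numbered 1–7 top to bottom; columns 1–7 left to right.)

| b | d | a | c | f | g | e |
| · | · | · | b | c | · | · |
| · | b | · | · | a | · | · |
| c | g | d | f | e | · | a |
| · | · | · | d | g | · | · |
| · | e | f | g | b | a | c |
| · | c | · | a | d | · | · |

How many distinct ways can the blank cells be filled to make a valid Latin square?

Row 2, column 1: eliminating its row and column leaves {d, g, f, a, e}.
Row 2, column 2: eliminating its row and column leaves {f, a}.
Row 2, column 3: eliminating its row and column leaves {g, e}.
Row 2, column 6: eliminating its row and column leaves {d, f, e}.
Row 2, column 7: eliminating its row and column leaves {d, g, f}.
Row 3, column 1: eliminating its row and column leaves {d, g, f, e}.
Row 3, column 3: eliminating its row and column leaves {g, c, e}.
Row 3, column 4: eliminating its row and column leaves {e}.
Row 3, column 6: eliminating its row and column leaves {d, f, c, e}.
Row 3, column 7: eliminating its row and column leaves {d, g, f}.
Row 4, column 6: eliminating its row and column leaves {b}.
Row 5, column 1: eliminating its row and column leaves {f, a, e}.
Row 5, column 2: eliminating its row and column leaves {f, a}.
Row 5, column 3: eliminating its row and column leaves {c, b, e}.
Row 5, column 6: eliminating its row and column leaves {f, c, b, e}.
Row 5, column 7: eliminating its row and column leaves {f, b}.
Row 6, column 1: eliminating its row and column leaves {d}.
Row 7, column 1: eliminating its row and column leaves {g, f, e}.
Row 7, column 3: eliminating its row and column leaves {g, b, e}.
Row 7, column 6: eliminating its row and column leaves {f, b, e}.
Row 7, column 7: eliminating its row and column leaves {g, f, b}.
Enumerating the assignments across these blanks that avoid any row or column repeat gives 9 completions.

9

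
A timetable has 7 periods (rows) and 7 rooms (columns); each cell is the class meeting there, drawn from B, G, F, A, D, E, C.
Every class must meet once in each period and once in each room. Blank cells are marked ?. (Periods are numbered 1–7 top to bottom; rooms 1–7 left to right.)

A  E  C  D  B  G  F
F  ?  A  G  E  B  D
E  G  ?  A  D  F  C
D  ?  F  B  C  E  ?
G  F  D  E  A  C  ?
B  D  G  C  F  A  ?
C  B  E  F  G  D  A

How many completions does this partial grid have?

Period 2, room 2: eliminating its period and room leaves {C}.
Period 3, room 3: eliminating its period and room leaves {B}.
Period 4, room 2: eliminating its period and room leaves {A}.
Period 4, room 7: eliminating its period and room leaves {G}.
Period 5, room 7: eliminating its period and room leaves {B}.
Period 6, room 7: eliminating its period and room leaves {E}.
Only one assignment across all blanks avoids any period or room repeat, giving 1 completion.

1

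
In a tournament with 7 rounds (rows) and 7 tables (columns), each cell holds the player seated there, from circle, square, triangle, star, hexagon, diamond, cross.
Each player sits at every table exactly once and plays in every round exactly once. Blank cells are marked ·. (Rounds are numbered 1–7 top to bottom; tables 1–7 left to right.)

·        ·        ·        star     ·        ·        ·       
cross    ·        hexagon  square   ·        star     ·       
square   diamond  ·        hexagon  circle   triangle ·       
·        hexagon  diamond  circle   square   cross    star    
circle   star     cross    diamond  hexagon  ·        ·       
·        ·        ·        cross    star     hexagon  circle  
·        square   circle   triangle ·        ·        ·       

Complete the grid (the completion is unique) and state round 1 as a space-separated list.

Round 3, table 3: round 3 has {circle, square, triangle, hexagon, diamond} and table 3 has {circle, hexagon, diamond, cross}, leaving only star.
Round 3, table 7: round 3 has {circle, square, triangle, star, hexagon, diamond} and table 7 has {circle, star}, leaving only cross.
Round 4, table 1: round 4 has {circle, square, star, hexagon, diamond, cross} and table 1 has {circle, square, cross}, leaving only triangle.
Round 5, table 6: round 5 has {circle, star, hexagon, diamond, cross} and table 6 has {triangle, star, hexagon, cross}, leaving only square.
Round 5, table 7: round 5 has {circle, square, star, hexagon, diamond, cross} and table 7 has {circle, star, cross}, leaving only triangle.
Round 2, table 7: round 2 has {square, star, hexagon, cross} and table 7 has {circle, triangle, star, cross}, leaving only diamond.
Round 2, table 5: round 2 has {square, star, hexagon, diamond, cross} and table 5 has {circle, square, star, hexagon}, leaving only triangle.
Round 2, table 2: round 2 has {square, triangle, star, hexagon, diamond, cross} and table 2 has {square, star, hexagon, diamond}, leaving only circle.
Round 6, table 1: round 6 has {circle, star, hexagon, cross} and table 1 has {circle, square, triangle, cross}, leaving only diamond.
Round 1, table 1: round 1 has {star} and table 1 has {circle, square, triangle, diamond, cross}, leaving only hexagon.
Round 1, table 7: round 1 has {star, hexagon} and table 7 has {circle, triangle, star, diamond, cross}, leaving only square.
Round 1, table 3: round 1 has {square, star, hexagon} and table 3 has {circle, star, hexagon, diamond, cross}, leaving only triangle.
Round 1, table 2: round 1 has {square, triangle, star, hexagon} and table 2 has {circle, square, star, hexagon, diamond}, leaving only cross.
Round 1, table 5: round 1 has {square, triangle, star, hexagon, cross} and table 5 has {circle, square, triangle, star, hexagon}, leaving only diamond.
Round 1, table 6: round 1 has {square, triangle, star, hexagon, diamond, cross} and table 6 has {square, triangle, star, hexagon, cross}, leaving only circle.
So round 1 reads: hexagon cross triangle star diamond circle square.

hexagon cross triangle star diamond circle square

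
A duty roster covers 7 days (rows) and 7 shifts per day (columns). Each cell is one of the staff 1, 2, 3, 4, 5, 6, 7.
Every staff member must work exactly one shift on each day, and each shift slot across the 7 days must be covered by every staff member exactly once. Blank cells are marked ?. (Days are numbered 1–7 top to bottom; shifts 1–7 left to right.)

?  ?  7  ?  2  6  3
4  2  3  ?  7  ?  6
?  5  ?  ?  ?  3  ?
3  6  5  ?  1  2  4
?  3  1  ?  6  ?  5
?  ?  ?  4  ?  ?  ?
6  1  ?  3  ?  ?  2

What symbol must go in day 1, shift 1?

5

Day 1, shift 2: day 1 has {2, 3, 6, 7} and shift 2 has {1, 2, 3, 5, 6}, leaving only 4.
Day 3, shift 5: day 3 has {3, 5} and shift 5 has {1, 2, 6, 7}, leaving only 4.
Day 4, shift 4: day 4 has {1, 2, 3, 4, 5, 6} and shift 4 has {3, 4}, leaving only 7.
Day 5, shift 4: day 5 has {1, 3, 5, 6} and shift 4 has {3, 4, 7}, leaving only 2.
Day 5, shift 1: day 5 has {1, 2, 3, 5, 6} and shift 1 has {3, 4, 6}, leaving only 7.
Day 5, shift 6: day 5 has {1, 2, 3, 5, 6, 7} and shift 6 has {2, 3, 6}, leaving only 4.
Day 6, shift 2: day 6 has {4} and shift 2 has {1, 2, 3, 4, 5, 6}, leaving only 7.
Day 6, shift 7: day 6 has {4, 7} and shift 7 has {2, 3, 4, 5, 6}, leaving only 1.
Day 3, shift 7: day 3 has {3, 4, 5} and shift 7 has {1, 2, 3, 4, 5, 6}, leaving only 7.
Day 6, shift 6: day 6 has {1, 4, 7} and shift 6 has {2, 3, 4, 6}, leaving only 5.
Day 2, shift 6: day 2 has {2, 3, 4, 6, 7} and shift 6 has {2, 3, 4, 5, 6}, leaving only 1.
Day 2, shift 4: day 2 has {1, 2, 3, 4, 6, 7} and shift 4 has {2, 3, 4, 7}, leaving only 5.
Day 1, shift 4: day 1 has {2, 3, 4, 6, 7} and shift 4 has {2, 3, 4, 5, 7}, leaving only 1.
Day 1 already has {1, 2, 3, 4, 6, 7} and shift 1 already has {3, 4, 6, 7}, so day 1, shift 1 must be 5.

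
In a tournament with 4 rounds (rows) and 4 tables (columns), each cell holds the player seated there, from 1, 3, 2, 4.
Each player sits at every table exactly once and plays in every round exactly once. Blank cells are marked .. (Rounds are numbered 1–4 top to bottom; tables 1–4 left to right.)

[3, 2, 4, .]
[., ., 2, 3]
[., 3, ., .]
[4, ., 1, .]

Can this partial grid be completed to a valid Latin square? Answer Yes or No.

No

Round 3, table 3: round 3 together with table 3 already contain {1, 3, 2, 4} — every symbol — so nothing can go there. The grid has no valid completion.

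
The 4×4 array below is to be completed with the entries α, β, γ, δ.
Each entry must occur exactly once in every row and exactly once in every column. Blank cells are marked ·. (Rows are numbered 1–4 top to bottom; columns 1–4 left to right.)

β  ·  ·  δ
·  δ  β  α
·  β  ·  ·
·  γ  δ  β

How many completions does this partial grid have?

Row 1, column 2: eliminating its row and column leaves {α}.
Row 1, column 3: eliminating its row and column leaves {α, γ}.
Row 2, column 1: eliminating its row and column leaves {γ}.
Row 3, column 1: eliminating its row and column leaves {α, γ, δ}.
Row 3, column 3: eliminating its row and column leaves {α, γ}.
Row 3, column 4: eliminating its row and column leaves {γ}.
Row 4, column 1: eliminating its row and column leaves {α}.
Only one assignment across all blanks avoids any row or column repeat, giving 1 completion.

1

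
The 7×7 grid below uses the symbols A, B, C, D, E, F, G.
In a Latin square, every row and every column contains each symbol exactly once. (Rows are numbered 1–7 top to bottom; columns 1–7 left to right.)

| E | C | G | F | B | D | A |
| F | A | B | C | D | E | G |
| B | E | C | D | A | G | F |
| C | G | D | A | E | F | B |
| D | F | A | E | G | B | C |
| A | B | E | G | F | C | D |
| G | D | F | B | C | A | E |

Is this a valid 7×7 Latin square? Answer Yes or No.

Yes

Each row is a permutation of the 7 symbols, and so is each column.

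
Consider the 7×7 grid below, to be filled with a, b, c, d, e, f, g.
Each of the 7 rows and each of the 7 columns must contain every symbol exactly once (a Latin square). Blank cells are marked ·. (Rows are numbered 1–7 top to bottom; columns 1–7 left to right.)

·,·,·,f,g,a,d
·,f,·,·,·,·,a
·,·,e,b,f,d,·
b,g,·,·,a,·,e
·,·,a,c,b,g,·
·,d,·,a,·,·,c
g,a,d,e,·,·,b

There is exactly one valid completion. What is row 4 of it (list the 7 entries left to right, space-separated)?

Row 4, column 4: row 4 has {a, b, e, g} and column 4 has {a, b, c, e, f}, leaving only d.
Row 2, column 4: row 2 has {a, f} and column 4 has {a, b, c, d, e, f}, leaving only g.
Row 3, column 2: row 3 has {b, d, e, f} and column 2 has {a, d, f, g}, leaving only c.
Row 3, column 1: row 3 has {b, c, d, e, f} and column 1 has {b, g}, leaving only a.
Row 3, column 7: row 3 has {a, b, c, d, e, f} and column 7 has {a, b, c, d, e}, leaving only g.
Row 5, column 2: row 5 has {a, b, c, g} and column 2 has {a, c, d, f, g}, leaving only e.
Row 1, column 2: row 1 has {a, d, f, g} and column 2 has {a, c, d, e, f, g}, leaving only b.
Row 1, column 3: row 1 has {a, b, d, f, g} and column 3 has {a, d, e}, leaving only c.
Row 4, column 3: row 4 has {a, b, d, e, g} and column 3 has {a, c, d, e}, leaving only f.
Row 4, column 6: row 4 has {a, b, d, e, f, g} and column 6 has {a, d, g}, leaving only c.
So row 4 reads: b g f d a c e.

b g f d a c e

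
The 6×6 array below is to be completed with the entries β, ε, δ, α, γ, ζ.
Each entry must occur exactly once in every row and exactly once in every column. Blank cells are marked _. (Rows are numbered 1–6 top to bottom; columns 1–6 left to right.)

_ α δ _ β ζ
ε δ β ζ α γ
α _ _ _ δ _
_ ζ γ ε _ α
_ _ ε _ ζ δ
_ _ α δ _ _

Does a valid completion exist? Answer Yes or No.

Row 4, column 5: row 4 together with column 5 already contain {β, ε, δ, α, γ, ζ} — every symbol — so nothing can go there. The grid has no valid completion.

No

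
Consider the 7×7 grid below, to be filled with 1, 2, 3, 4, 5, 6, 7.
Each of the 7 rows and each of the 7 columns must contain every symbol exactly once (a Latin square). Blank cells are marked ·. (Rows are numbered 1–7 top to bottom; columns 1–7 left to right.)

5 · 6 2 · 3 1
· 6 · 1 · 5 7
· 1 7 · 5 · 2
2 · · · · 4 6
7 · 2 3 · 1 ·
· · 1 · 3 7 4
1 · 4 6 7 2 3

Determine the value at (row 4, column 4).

Row 1, column 5: row 1 has {1, 2, 3, 5, 6} and column 5 has {3, 5, 7}, leaving only 4.
Row 1, column 2: row 1 has {1, 2, 3, 4, 5, 6} and column 2 has {1, 6}, leaving only 7.
Row 2, column 3: row 2 has {1, 5, 6, 7} and column 3 has {1, 2, 4, 6, 7}, leaving only 3.
Row 2, column 1: row 2 has {1, 3, 5, 6, 7} and column 1 has {1, 2, 5, 7}, leaving only 4.
Row 2, column 5: row 2 has {1, 3, 4, 5, 6, 7} and column 5 has {3, 4, 5, 7}, leaving only 2.
Row 3, column 4: row 3 has {1, 2, 5, 7} and column 4 has {1, 2, 3, 6}, leaving only 4.
Row 3, column 6: row 3 has {1, 2, 4, 5, 7} and column 6 has {1, 2, 3, 4, 5, 7}, leaving only 6.
Row 3, column 1: row 3 has {1, 2, 4, 5, 6, 7} and column 1 has {1, 2, 4, 5, 7}, leaving only 3.
Row 4, column 3: row 4 has {2, 4, 6} and column 3 has {1, 2, 3, 4, 6, 7}, leaving only 5.
Row 4 already has {2, 4, 5, 6} and column 4 already has {1, 2, 3, 4, 6}, so row 4, column 4 must be 7.

7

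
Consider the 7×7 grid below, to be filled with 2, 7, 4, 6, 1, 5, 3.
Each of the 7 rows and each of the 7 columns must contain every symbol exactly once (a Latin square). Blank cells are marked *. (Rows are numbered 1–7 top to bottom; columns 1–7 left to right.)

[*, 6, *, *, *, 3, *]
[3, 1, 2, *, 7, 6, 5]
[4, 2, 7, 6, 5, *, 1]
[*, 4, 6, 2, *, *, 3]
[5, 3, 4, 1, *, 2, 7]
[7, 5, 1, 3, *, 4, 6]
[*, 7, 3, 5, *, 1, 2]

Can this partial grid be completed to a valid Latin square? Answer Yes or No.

Row 3, column 6: row 3 together with column 6 already contain {2, 7, 4, 6, 1, 5, 3} — every symbol — so nothing can go there. The grid has no valid completion.

No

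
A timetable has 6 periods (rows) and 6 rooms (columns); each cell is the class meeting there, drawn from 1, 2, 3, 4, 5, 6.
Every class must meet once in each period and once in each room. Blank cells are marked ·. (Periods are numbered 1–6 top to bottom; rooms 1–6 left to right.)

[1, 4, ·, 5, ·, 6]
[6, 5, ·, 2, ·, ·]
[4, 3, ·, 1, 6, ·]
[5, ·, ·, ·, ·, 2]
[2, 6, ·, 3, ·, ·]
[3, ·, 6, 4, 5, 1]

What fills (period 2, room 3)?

1

Period 3, room 6: period 3 has {1, 3, 4, 6} and room 6 has {1, 2, 6}, leaving only 5.
Period 3, room 3: period 3 has {1, 3, 4, 5, 6} and room 3 has {6}, leaving only 2.
Period 1, room 3: period 1 has {1, 4, 5, 6} and room 3 has {2, 6}, leaving only 3.
Period 1, room 5: period 1 has {1, 3, 4, 5, 6} and room 5 has {5, 6}, leaving only 2.
Period 4, room 2: period 4 has {2, 5} and room 2 has {3, 4, 5, 6}, leaving only 1.
Period 4, room 3: period 4 has {1, 2, 5} and room 3 has {2, 3, 6}, leaving only 4.
Period 2 already has {2, 5, 6} and room 3 already has {2, 3, 4, 6}, so period 2, room 3 must be 1.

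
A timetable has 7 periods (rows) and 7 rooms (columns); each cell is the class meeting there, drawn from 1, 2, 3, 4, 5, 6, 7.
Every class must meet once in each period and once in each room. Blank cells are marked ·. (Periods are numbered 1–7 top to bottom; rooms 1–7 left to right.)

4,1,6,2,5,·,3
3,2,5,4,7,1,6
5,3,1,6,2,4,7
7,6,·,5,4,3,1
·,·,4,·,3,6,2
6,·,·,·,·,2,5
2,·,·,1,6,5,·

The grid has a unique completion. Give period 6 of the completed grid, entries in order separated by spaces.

Period 6, room 5: period 6 has {2, 5, 6} and room 5 has {2, 3, 4, 5, 6, 7}, leaving only 1.
Period 1, room 6: period 1 has {1, 2, 3, 4, 5, 6} and room 6 has {1, 2, 3, 4, 5, 6}, leaving only 7.
Period 4, room 3: period 4 has {1, 3, 4, 5, 6, 7} and room 3 has {1, 4, 5, 6}, leaving only 2.
Period 5, room 1: period 5 has {2, 3, 4, 6} and room 1 has {2, 3, 4, 5, 6, 7}, leaving only 1.
Period 5, room 4: period 5 has {1, 2, 3, 4, 6} and room 4 has {1, 2, 4, 5, 6}, leaving only 7.
Period 6, room 4: period 6 has {1, 2, 5, 6} and room 4 has {1, 2, 4, 5, 6, 7}, leaving only 3.
Period 6, room 3: period 6 has {1, 2, 3, 5, 6} and room 3 has {1, 2, 4, 5, 6}, leaving only 7.
Period 6, room 2: period 6 has {1, 2, 3, 5, 6, 7} and room 2 has {1, 2, 3, 6}, leaving only 4.
So period 6 reads: 6 4 7 3 1 2 5.

6 4 7 3 1 2 5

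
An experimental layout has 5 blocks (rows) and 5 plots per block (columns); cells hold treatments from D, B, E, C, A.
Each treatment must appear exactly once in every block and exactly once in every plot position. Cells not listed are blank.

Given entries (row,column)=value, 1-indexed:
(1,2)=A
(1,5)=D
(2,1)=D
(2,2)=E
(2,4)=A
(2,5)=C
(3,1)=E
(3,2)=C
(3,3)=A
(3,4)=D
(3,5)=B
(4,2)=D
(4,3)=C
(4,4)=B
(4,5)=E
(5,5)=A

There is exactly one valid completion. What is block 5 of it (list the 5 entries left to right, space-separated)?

Block 5, plot 2: block 5 has {A} and plot 2 has {D, E, C, A}, leaving only B.
Block 5, plot 1: block 5 has {B, A} and plot 1 has {D, E}, leaving only C.
Block 5, plot 4: block 5 has {B, C, A} and plot 4 has {D, B, A}, leaving only E.
Block 5, plot 3: block 5 has {B, E, C, A} and plot 3 has {C, A}, leaving only D.
So block 5 reads: C B D E A.

C B D E A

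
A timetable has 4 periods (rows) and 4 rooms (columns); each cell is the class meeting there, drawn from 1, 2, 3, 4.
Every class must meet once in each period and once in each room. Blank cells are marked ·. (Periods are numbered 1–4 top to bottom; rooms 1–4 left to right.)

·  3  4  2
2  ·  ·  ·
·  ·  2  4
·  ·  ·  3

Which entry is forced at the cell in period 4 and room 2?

2

Period 1, room 1: period 1 has {2, 3, 4} and room 1 has {2}, leaving only 1.
Period 2, room 4: period 2 has {2} and room 4 has {2, 3, 4}, leaving only 1.
Period 2, room 2: period 2 has {1, 2} and room 2 has {3}, leaving only 4.
Period 2, room 3: period 2 has {1, 2, 4} and room 3 has {2, 4}, leaving only 3.
Period 3, room 1: period 3 has {2, 4} and room 1 has {1, 2}, leaving only 3.
Period 3, room 2: period 3 has {2, 3, 4} and room 2 has {3, 4}, leaving only 1.
Period 4 already has {3} and room 2 already has {1, 3, 4}, so period 4, room 2 must be 2.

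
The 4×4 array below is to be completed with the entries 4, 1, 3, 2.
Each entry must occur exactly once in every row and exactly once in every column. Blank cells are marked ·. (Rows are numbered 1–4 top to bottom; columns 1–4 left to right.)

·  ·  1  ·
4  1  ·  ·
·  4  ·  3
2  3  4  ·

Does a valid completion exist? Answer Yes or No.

No row or column among the givens repeats a symbol, and propagating forced cells runs into no contradiction.
One valid completion exists (for instance, 3 2 1 4 / 4 1 3 2 / 1 4 2 3 / 2 3 4 1).

Yes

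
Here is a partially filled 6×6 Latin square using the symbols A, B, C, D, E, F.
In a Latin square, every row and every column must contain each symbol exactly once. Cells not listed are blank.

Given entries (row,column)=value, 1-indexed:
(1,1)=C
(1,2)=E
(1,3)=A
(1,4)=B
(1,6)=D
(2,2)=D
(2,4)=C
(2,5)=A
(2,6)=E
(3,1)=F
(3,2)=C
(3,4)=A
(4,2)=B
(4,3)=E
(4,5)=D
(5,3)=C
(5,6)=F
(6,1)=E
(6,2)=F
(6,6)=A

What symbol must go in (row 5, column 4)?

E

Row 1, column 5: row 1 has {A, B, C, D, E} and column 5 has {A, D}, leaving only F.
Row 2, column 1: row 2 has {A, C, D, E} and column 1 has {C, E, F}, leaving only B.
Row 2, column 3: row 2 has {A, B, C, D, E} and column 3 has {A, C, E}, leaving only F.
Row 3, column 6: row 3 has {A, C, F} and column 6 has {A, D, E, F}, leaving only B.
Row 3, column 3: row 3 has {A, B, C, F} and column 3 has {A, C, E, F}, leaving only D.
Row 3, column 5: row 3 has {A, B, C, D, F} and column 5 has {A, D, F}, leaving only E.
Row 4, column 1: row 4 has {B, D, E} and column 1 has {B, C, E, F}, leaving only A.
Row 4, column 4: row 4 has {A, B, D, E} and column 4 has {A, B, C}, leaving only F.
Row 4, column 6: row 4 has {A, B, D, E, F} and column 6 has {A, B, D, E, F}, leaving only C.
Row 5, column 1: row 5 has {C, F} and column 1 has {A, B, C, E, F}, leaving only D.
Row 5 already has {C, D, F} and column 4 already has {A, B, C, F}, so row 5, column 4 must be E.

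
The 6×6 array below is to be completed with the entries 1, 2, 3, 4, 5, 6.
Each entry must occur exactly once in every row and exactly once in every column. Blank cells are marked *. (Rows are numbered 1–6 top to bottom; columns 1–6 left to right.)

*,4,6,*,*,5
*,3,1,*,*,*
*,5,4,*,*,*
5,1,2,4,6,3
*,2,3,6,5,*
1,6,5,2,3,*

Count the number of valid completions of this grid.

3

Row 1, column 1: eliminating its row and column leaves {2, 3}.
Row 1, column 4: eliminating its row and column leaves {1, 3}.
Row 1, column 5: eliminating its row and column leaves {1, 2}.
Row 2, column 1: eliminating its row and column leaves {2, 4, 6}.
Row 2, column 4: eliminating its row and column leaves {5}.
Row 2, column 5: eliminating its row and column leaves {2, 4}.
Row 2, column 6: eliminating its row and column leaves {2, 4, 6}.
Row 3, column 1: eliminating its row and column leaves {2, 3, 6}.
Row 3, column 4: eliminating its row and column leaves {1, 3}.
Row 3, column 5: eliminating its row and column leaves {1, 2}.
Row 3, column 6: eliminating its row and column leaves {1, 2, 6}.
Row 5, column 1: eliminating its row and column leaves {4}.
Row 5, column 6: eliminating its row and column leaves {1, 4}.
Row 6, column 6: eliminating its row and column leaves {4}.
Enumerating the assignments across these blanks that avoid any row or column repeat gives 3 completions.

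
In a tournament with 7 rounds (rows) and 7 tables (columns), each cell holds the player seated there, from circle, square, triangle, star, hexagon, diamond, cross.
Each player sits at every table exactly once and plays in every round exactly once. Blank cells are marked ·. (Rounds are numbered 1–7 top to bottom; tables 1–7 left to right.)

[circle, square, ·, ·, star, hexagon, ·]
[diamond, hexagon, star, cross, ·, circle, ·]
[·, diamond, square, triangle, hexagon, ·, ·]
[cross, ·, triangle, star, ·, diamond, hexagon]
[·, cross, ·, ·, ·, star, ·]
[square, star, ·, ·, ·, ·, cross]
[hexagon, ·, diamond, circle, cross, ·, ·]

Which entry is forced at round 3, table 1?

star

Round 3 already has {square, triangle, hexagon, diamond} and table 1 already has {circle, square, hexagon, diamond, cross}, so round 3, table 1 must be star.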